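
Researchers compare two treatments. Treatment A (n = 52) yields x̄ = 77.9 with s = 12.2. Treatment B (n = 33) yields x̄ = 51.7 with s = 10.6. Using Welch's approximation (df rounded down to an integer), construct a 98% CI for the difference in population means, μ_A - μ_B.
(20.25, 32.15)

Difference: x̄₁ - x̄₂ = 26.20
SE = √(s₁²/n₁ + s₂²/n₂) = √(12.2²/52 + 10.6²/33) = 2.5034
df = 75.11 → 75 (Welch–Satterthwaite, rounded down)
t* = 2.377

CI: 26.20 ± 2.377 · 2.5034 = 26.20 ± 5.95 = (20.25, 32.15)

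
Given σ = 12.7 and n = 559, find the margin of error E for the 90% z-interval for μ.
Margin of error = 0.88

Margin of error = z* · σ/√n
= 1.645 · 12.7/√559
= 1.645 · 12.7/23.6432
= 0.88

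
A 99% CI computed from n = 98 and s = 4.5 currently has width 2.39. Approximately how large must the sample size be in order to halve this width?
n ≈ 392

CI width ∝ 1/√n
To reduce width by factor 2, need √n to grow by 2 → need 2² = 4 times as many samples.

Current: n = 98, width = 2.39
New: n = 392, width ≈ 1.18

Width reduced by factor of 2.39/1.18 = 2.03.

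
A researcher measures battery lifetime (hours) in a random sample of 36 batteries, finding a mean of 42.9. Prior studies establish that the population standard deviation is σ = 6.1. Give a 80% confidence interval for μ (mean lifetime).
(41.60, 44.20)

z-interval (σ known):
z* = 1.282 for 80% confidence

Margin of error = z* · σ/√n = 1.282 · 6.1/√36 = 1.30

CI: (42.9 - 1.30, 42.9 + 1.30) = (41.60, 44.20)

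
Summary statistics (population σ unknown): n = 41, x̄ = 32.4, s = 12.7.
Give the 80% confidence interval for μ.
(29.82, 34.98)

t-interval (σ unknown):
df = n - 1 = 40
t* = 1.303 for 80% confidence

Margin of error = t* · s/√n = 1.303 · 12.7/√41 = 2.58

CI: (29.82, 34.98)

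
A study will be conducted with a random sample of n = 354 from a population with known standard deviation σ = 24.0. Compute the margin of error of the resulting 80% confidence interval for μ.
Margin of error = 1.64

Margin of error = z* · σ/√n
= 1.282 · 24.0/√354
= 1.282 · 24.0/18.8149
= 1.64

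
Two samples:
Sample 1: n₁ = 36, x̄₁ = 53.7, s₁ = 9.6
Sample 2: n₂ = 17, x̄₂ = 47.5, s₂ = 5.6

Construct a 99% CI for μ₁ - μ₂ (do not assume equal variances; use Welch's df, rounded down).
(0.57, 11.83)

Difference: x̄₁ - x̄₂ = 6.20
SE = √(s₁²/n₁ + s₂²/n₂) = √(9.6²/36 + 5.6²/17) = 2.0987
df = 48.51 → 48 (Welch–Satterthwaite, rounded down)
t* = 2.682

CI: 6.20 ± 2.682 · 2.0987 = 6.20 ± 5.63 = (0.57, 11.83)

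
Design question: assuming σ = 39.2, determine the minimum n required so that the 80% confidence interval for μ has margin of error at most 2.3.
n ≥ 478

For margin E ≤ 2.3:
n ≥ (z* · σ / E)²
n ≥ (1.282 · 39.2 / 2.3)²
n ≥ 477.41

Minimum n = 478 (rounding up)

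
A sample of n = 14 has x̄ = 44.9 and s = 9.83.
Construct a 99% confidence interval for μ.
(36.99, 52.81)

t-interval (σ unknown):
df = n - 1 = 13
t* = 3.012 for 99% confidence

Margin of error = t* · s/√n = 3.012 · 9.83/√14 = 7.91

CI: (36.99, 52.81)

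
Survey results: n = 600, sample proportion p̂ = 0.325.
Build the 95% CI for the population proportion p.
(0.288, 0.362)

Proportion CI:
SE = √(p̂(1-p̂)/n) = √(0.325 · 0.675 / 600) = 0.01912

z* = 1.960
Margin = z* · SE = 1.960 · 0.01912 = 0.0375

CI: 0.325 ± 0.0375 = (0.288, 0.362)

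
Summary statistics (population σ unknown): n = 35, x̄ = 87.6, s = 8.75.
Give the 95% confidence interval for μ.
(84.59, 90.61)

t-interval (σ unknown):
df = n - 1 = 34
t* = 2.032 for 95% confidence

Margin of error = t* · s/√n = 2.032 · 8.75/√35 = 3.01

CI: (84.59, 90.61)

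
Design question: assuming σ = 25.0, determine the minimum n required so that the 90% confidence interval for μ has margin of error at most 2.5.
n ≥ 271

For margin E ≤ 2.5:
n ≥ (z* · σ / E)²
n ≥ (1.645 · 25.0 / 2.5)²
n ≥ 270.60

Minimum n = 271 (rounding up)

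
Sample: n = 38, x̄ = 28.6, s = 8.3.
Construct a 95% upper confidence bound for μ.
μ ≤ 30.87

Upper bound (one-sided):
t* = 1.687 (one-sided for 95%)
Upper bound = x̄ + t* · s/√n = 28.6 + 1.687 · 8.3/√38 = 30.87

We are 95% confident that μ ≤ 30.87.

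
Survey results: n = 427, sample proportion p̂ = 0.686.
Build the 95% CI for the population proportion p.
(0.642, 0.730)

Proportion CI:
SE = √(p̂(1-p̂)/n) = √(0.686 · 0.314 / 427) = 0.02246

z* = 1.960
Margin = z* · SE = 1.960 · 0.02246 = 0.0440

CI: 0.686 ± 0.0440 = (0.642, 0.730)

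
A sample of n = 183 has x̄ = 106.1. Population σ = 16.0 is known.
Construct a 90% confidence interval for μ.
(104.15, 108.05)

z-interval (σ known):
z* = 1.645 for 90% confidence

Margin of error = z* · σ/√n = 1.645 · 16.0/√183 = 1.95

CI: (106.1 - 1.95, 106.1 + 1.95) = (104.15, 108.05)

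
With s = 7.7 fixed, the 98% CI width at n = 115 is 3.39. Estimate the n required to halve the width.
n ≈ 460

CI width ∝ 1/√n
To reduce width by factor 2, need √n to grow by 2 → need 2² = 4 times as many samples.

Current: n = 115, width = 3.39
New: n = 460, width ≈ 1.68

Width reduced by factor of 3.39/1.68 = 2.02.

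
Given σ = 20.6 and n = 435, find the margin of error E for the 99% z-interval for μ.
Margin of error = 2.54

Margin of error = z* · σ/√n
= 2.576 · 20.6/√435
= 2.576 · 20.6/20.8567
= 2.54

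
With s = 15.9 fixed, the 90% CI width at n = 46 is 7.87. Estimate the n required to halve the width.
n ≈ 184

CI width ∝ 1/√n
To reduce width by factor 2, need √n to grow by 2 → need 2² = 4 times as many samples.

Current: n = 46, width = 7.87
New: n = 184, width ≈ 3.88

Width reduced by factor of 7.87/3.88 = 2.03.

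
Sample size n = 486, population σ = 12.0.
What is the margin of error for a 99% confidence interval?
Margin of error = 1.40

Margin of error = z* · σ/√n
= 2.576 · 12.0/√486
= 2.576 · 12.0/22.0454
= 1.40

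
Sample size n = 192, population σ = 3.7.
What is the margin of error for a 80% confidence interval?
Margin of error = 0.34

Margin of error = z* · σ/√n
= 1.282 · 3.7/√192
= 1.282 · 3.7/13.8564
= 0.34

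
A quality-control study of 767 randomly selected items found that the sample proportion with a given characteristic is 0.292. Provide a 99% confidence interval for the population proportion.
(0.250, 0.334)

Proportion CI:
SE = √(p̂(1-p̂)/n) = √(0.292 · 0.708 / 767) = 0.01642

z* = 2.576
Margin = z* · SE = 2.576 · 0.01642 = 0.0423

CI: 0.292 ± 0.0423 = (0.250, 0.334)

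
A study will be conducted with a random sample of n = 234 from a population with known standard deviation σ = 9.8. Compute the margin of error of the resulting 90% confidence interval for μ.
Margin of error = 1.05

Margin of error = z* · σ/√n
= 1.645 · 9.8/√234
= 1.645 · 9.8/15.2971
= 1.05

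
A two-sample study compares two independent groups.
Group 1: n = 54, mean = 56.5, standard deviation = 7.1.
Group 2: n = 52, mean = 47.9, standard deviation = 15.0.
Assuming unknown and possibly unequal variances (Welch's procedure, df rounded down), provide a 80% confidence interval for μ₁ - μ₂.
(5.63, 11.57)

Difference: x̄₁ - x̄₂ = 8.60
SE = √(s₁²/n₁ + s₂²/n₂) = √(7.1²/54 + 15.0²/52) = 2.2936
df = 72.15 → 72 (Welch–Satterthwaite, rounded down)
t* = 1.293

CI: 8.60 ± 1.293 · 2.2936 = 8.60 ± 2.97 = (5.63, 11.57)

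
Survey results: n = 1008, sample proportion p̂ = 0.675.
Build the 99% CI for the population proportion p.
(0.637, 0.713)

Proportion CI:
SE = √(p̂(1-p̂)/n) = √(0.675 · 0.325 / 1008) = 0.01475

z* = 2.576
Margin = z* · SE = 2.576 · 0.01475 = 0.0380

CI: 0.675 ± 0.0380 = (0.637, 0.713)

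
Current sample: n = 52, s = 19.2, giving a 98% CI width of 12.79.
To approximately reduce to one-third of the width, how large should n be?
n ≈ 468

CI width ∝ 1/√n
To reduce width by factor 3, need √n to grow by 3 → need 3² = 9 times as many samples.

Current: n = 52, width = 12.79
New: n = 468, width ≈ 4.14

Width reduced by factor of 12.79/4.14 = 3.09.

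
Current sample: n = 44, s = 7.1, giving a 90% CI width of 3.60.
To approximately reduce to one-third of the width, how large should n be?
n ≈ 396

CI width ∝ 1/√n
To reduce width by factor 3, need √n to grow by 3 → need 3² = 9 times as many samples.

Current: n = 44, width = 3.60
New: n = 396, width ≈ 1.18

Width reduced by factor of 3.60/1.18 = 3.05.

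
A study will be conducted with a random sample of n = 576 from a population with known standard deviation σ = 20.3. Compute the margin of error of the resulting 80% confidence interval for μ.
Margin of error = 1.08

Margin of error = z* · σ/√n
= 1.282 · 20.3/√576
= 1.282 · 20.3/24.0000
= 1.08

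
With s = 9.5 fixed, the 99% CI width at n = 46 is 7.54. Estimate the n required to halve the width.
n ≈ 184

CI width ∝ 1/√n
To reduce width by factor 2, need √n to grow by 2 → need 2² = 4 times as many samples.

Current: n = 46, width = 7.54
New: n = 184, width ≈ 3.65

Width reduced by factor of 7.54/3.65 = 2.07.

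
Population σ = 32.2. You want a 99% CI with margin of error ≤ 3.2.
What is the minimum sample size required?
n ≥ 672

For margin E ≤ 3.2:
n ≥ (z* · σ / E)²
n ≥ (2.576 · 32.2 / 3.2)²
n ≥ 671.90

Minimum n = 672 (rounding up)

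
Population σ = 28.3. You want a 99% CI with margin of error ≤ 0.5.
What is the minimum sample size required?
n ≥ 21259

For margin E ≤ 0.5:
n ≥ (z* · σ / E)²
n ≥ (2.576 · 28.3 / 0.5)²
n ≥ 21258.11

Minimum n = 21259 (rounding up)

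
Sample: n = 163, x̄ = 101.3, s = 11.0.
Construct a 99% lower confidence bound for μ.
μ ≥ 99.28

Lower bound (one-sided):
t* = 2.350 (one-sided for 99%)
Lower bound = x̄ - t* · s/√n = 101.3 - 2.350 · 11.0/√163 = 99.28

We are 99% confident that μ ≥ 99.28.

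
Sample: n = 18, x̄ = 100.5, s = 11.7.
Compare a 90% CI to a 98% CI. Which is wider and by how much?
98% CI is wider by 4.56

df = 17
90% CI: t* = 1.740, (95.70, 105.30), width = 2 · t* · s/√n = 9.60
98% CI: t* = 2.567, (93.42, 107.58), width = 2 · t* · s/√n = 14.16

The 98% CI is wider by 14.16 - 9.60 = 4.56.
Higher confidence requires a wider interval.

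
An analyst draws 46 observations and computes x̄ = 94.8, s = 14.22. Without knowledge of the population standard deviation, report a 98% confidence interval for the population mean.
(89.74, 99.86)

t-interval (σ unknown):
df = n - 1 = 45
t* = 2.412 for 98% confidence

Margin of error = t* · s/√n = 2.412 · 14.22/√46 = 5.06

CI: (89.74, 99.86)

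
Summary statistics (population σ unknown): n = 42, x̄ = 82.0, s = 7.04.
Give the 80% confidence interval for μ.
(80.58, 83.42)

t-interval (σ unknown):
df = n - 1 = 41
t* = 1.303 for 80% confidence

Margin of error = t* · s/√n = 1.303 · 7.04/√42 = 1.42

CI: (80.58, 83.42)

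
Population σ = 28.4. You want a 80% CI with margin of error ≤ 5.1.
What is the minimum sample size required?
n ≥ 51

For margin E ≤ 5.1:
n ≥ (z* · σ / E)²
n ≥ (1.282 · 28.4 / 5.1)²
n ≥ 50.97

Minimum n = 51 (rounding up)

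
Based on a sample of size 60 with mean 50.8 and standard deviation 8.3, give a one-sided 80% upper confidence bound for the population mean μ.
μ ≤ 51.71

Upper bound (one-sided):
t* = 0.848 (one-sided for 80%)
Upper bound = x̄ + t* · s/√n = 50.8 + 0.848 · 8.3/√60 = 51.71

We are 80% confident that μ ≤ 51.71.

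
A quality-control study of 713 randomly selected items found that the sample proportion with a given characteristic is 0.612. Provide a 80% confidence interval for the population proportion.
(0.589, 0.635)

Proportion CI:
SE = √(p̂(1-p̂)/n) = √(0.612 · 0.388 / 713) = 0.01825

z* = 1.282
Margin = z* · SE = 1.282 · 0.01825 = 0.0234

CI: 0.612 ± 0.0234 = (0.589, 0.635)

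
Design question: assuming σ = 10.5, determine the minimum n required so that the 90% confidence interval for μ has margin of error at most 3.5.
n ≥ 25

For margin E ≤ 3.5:
n ≥ (z* · σ / E)²
n ≥ (1.645 · 10.5 / 3.5)²
n ≥ 24.35

Minimum n = 25 (rounding up)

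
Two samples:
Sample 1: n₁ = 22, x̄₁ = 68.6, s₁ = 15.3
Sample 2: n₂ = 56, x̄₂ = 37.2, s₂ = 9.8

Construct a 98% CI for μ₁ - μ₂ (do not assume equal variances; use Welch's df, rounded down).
(22.73, 40.07)

Difference: x̄₁ - x̄₂ = 31.40
SE = √(s₁²/n₁ + s₂²/n₂) = √(15.3²/22 + 9.8²/56) = 3.5150
df = 28.04 → 28 (Welch–Satterthwaite, rounded down)
t* = 2.467

CI: 31.40 ± 2.467 · 3.5150 = 31.40 ± 8.67 = (22.73, 40.07)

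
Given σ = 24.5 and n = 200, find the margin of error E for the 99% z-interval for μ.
Margin of error = 4.46

Margin of error = z* · σ/√n
= 2.576 · 24.5/√200
= 2.576 · 24.5/14.1421
= 4.46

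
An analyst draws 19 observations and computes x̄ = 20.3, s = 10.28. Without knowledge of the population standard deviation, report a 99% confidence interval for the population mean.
(13.51, 27.09)

t-interval (σ unknown):
df = n - 1 = 18
t* = 2.878 for 99% confidence

Margin of error = t* · s/√n = 2.878 · 10.28/√19 = 6.79

CI: (13.51, 27.09)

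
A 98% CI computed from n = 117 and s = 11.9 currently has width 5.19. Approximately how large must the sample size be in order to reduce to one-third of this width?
n ≈ 1053

CI width ∝ 1/√n
To reduce width by factor 3, need √n to grow by 3 → need 3² = 9 times as many samples.

Current: n = 117, width = 5.19
New: n = 1053, width ≈ 1.71

Width reduced by factor of 5.19/1.71 = 3.04.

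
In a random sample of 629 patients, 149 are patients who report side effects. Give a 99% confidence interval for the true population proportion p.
(0.193, 0.281)

Proportion CI:
p̂ = 149/629 = 0.23688
SE = √(p̂(1-p̂)/n) = √(0.23688 · 0.76312 / 629) = 0.01695

z* = 2.576
Margin = z* · SE = 2.576 · 0.01695 = 0.0437

CI: 0.23688 ± 0.0437 = (0.193, 0.281)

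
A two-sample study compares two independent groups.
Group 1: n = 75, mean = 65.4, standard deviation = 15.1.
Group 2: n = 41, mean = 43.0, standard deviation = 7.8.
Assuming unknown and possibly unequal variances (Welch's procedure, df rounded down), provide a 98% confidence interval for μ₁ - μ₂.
(17.38, 27.42)

Difference: x̄₁ - x̄₂ = 22.40
SE = √(s₁²/n₁ + s₂²/n₂) = √(15.1²/75 + 7.8²/41) = 2.1270
df = 113.74 → 113 (Welch–Satterthwaite, rounded down)
t* = 2.360

CI: 22.40 ± 2.360 · 2.1270 = 22.40 ± 5.02 = (17.38, 27.42)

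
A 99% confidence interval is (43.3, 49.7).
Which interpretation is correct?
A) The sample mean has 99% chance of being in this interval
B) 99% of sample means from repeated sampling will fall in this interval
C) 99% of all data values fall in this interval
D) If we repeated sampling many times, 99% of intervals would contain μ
D

A) Wrong — x̄ is observed and sits in the interval by construction.
B) Wrong — coverage applies to intervals containing μ, not to future x̄ values.
C) Wrong — a CI is about the parameter μ, not individual data values.
D) Correct — this is the frequentist long-run coverage interpretation.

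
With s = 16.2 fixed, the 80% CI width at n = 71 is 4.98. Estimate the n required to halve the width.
n ≈ 284

CI width ∝ 1/√n
To reduce width by factor 2, need √n to grow by 2 → need 2² = 4 times as many samples.

Current: n = 71, width = 4.98
New: n = 284, width ≈ 2.47

Width reduced by factor of 4.98/2.47 = 2.02.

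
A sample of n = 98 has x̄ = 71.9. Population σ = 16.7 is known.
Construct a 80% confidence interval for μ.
(69.74, 74.06)

z-interval (σ known):
z* = 1.282 for 80% confidence

Margin of error = z* · σ/√n = 1.282 · 16.7/√98 = 2.16

CI: (71.9 - 2.16, 71.9 + 2.16) = (69.74, 74.06)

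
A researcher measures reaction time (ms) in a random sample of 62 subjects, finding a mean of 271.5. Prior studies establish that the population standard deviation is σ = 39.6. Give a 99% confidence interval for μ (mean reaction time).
(258.54, 284.46)

z-interval (σ known):
z* = 2.576 for 99% confidence

Margin of error = z* · σ/√n = 2.576 · 39.6/√62 = 12.96

CI: (271.5 - 12.96, 271.5 + 12.96) = (258.54, 284.46)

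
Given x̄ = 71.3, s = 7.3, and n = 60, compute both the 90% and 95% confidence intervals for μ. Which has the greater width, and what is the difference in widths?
95% CI is wider by 0.62

df = 59
90% CI: t* = 1.671, (69.73, 72.87), width = 2 · t* · s/√n = 3.15
95% CI: t* = 2.001, (69.41, 73.19), width = 2 · t* · s/√n = 3.77

The 95% CI is wider by 3.77 - 3.15 = 0.62.
Higher confidence requires a wider interval.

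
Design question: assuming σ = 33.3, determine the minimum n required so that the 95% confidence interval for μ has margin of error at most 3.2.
n ≥ 417

For margin E ≤ 3.2:
n ≥ (z* · σ / E)²
n ≥ (1.960 · 33.3 / 3.2)²
n ≥ 416.01

Minimum n = 417 (rounding up)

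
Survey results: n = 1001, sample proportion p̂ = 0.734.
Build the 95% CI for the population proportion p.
(0.707, 0.761)

Proportion CI:
SE = √(p̂(1-p̂)/n) = √(0.734 · 0.266 / 1001) = 0.01397

z* = 1.960
Margin = z* · SE = 1.960 · 0.01397 = 0.0274

CI: 0.734 ± 0.0274 = (0.707, 0.761)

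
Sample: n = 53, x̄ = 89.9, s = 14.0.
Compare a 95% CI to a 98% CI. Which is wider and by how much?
98% CI is wider by 1.51

df = 52
95% CI: t* = 2.007, (86.04, 93.76), width = 2 · t* · s/√n = 7.72
98% CI: t* = 2.400, (85.28, 94.52), width = 2 · t* · s/√n = 9.23

The 98% CI is wider by 9.23 - 7.72 = 1.51.
Higher confidence requires a wider interval.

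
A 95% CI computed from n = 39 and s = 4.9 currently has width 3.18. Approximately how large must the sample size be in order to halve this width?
n ≈ 156

CI width ∝ 1/√n
To reduce width by factor 2, need √n to grow by 2 → need 2² = 4 times as many samples.

Current: n = 39, width = 3.18
New: n = 156, width ≈ 1.55

Width reduced by factor of 3.18/1.55 = 2.05.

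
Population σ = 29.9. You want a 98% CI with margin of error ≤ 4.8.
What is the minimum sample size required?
n ≥ 210

For margin E ≤ 4.8:
n ≥ (z* · σ / E)²
n ≥ (2.326 · 29.9 / 4.8)²
n ≥ 209.93

Minimum n = 210 (rounding up)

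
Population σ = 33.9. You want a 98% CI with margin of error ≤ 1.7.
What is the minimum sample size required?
n ≥ 2152

For margin E ≤ 1.7:
n ≥ (z* · σ / E)²
n ≥ (2.326 · 33.9 / 1.7)²
n ≥ 2151.40

Minimum n = 2152 (rounding up)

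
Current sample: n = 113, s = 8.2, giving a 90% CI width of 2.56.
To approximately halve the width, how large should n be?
n ≈ 452

CI width ∝ 1/√n
To reduce width by factor 2, need √n to grow by 2 → need 2² = 4 times as many samples.

Current: n = 113, width = 2.56
New: n = 452, width ≈ 1.27

Width reduced by factor of 2.56/1.27 = 2.02.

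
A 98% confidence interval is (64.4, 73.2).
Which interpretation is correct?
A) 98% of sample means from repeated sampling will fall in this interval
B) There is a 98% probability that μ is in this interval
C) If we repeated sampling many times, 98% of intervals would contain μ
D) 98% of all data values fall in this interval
C

A) Wrong — coverage applies to intervals containing μ, not to future x̄ values.
B) Wrong — μ is fixed; the randomness lives in the interval, not in μ.
C) Correct — this is the frequentist long-run coverage interpretation.
D) Wrong — a CI is about the parameter μ, not individual data values.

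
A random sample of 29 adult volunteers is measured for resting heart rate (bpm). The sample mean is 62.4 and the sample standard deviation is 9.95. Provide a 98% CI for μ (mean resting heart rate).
(57.84, 66.96)

t-interval (σ unknown):
df = n - 1 = 28
t* = 2.467 for 98% confidence

Margin of error = t* · s/√n = 2.467 · 9.95/√29 = 4.56

CI: (57.84, 66.96)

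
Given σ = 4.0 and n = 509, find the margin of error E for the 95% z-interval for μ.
Margin of error = 0.35

Margin of error = z* · σ/√n
= 1.960 · 4.0/√509
= 1.960 · 4.0/22.5610
= 0.35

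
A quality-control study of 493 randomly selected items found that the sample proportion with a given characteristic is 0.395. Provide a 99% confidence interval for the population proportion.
(0.338, 0.452)

Proportion CI:
SE = √(p̂(1-p̂)/n) = √(0.395 · 0.605 / 493) = 0.02202

z* = 2.576
Margin = z* · SE = 2.576 · 0.02202 = 0.0567

CI: 0.395 ± 0.0567 = (0.338, 0.452)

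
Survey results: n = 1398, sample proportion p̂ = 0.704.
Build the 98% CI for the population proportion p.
(0.676, 0.732)

Proportion CI:
SE = √(p̂(1-p̂)/n) = √(0.704 · 0.296 / 1398) = 0.01221

z* = 2.326
Margin = z* · SE = 2.326 · 0.01221 = 0.0284

CI: 0.704 ± 0.0284 = (0.676, 0.732)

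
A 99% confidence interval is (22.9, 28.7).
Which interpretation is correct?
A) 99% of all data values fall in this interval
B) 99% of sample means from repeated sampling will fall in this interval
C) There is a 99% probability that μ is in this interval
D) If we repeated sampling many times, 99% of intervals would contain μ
D

A) Wrong — a CI is about the parameter μ, not individual data values.
B) Wrong — coverage applies to intervals containing μ, not to future x̄ values.
C) Wrong — μ is fixed; the randomness lives in the interval, not in μ.
D) Correct — this is the frequentist long-run coverage interpretation.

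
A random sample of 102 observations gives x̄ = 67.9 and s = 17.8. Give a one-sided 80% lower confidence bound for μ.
μ ≥ 66.41

Lower bound (one-sided):
t* = 0.845 (one-sided for 80%)
Lower bound = x̄ - t* · s/√n = 67.9 - 0.845 · 17.8/√102 = 66.41

We are 80% confident that μ ≥ 66.41.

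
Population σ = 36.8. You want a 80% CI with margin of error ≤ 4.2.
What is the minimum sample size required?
n ≥ 127

For margin E ≤ 4.2:
n ≥ (z* · σ / E)²
n ≥ (1.282 · 36.8 / 4.2)²
n ≥ 126.17

Minimum n = 127 (rounding up)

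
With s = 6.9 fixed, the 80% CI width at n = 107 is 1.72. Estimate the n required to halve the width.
n ≈ 428

CI width ∝ 1/√n
To reduce width by factor 2, need √n to grow by 2 → need 2² = 4 times as many samples.

Current: n = 107, width = 1.72
New: n = 428, width ≈ 0.86

Width reduced by factor of 1.72/0.86 = 2.00.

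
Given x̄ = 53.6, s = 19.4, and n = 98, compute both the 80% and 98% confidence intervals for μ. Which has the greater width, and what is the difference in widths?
98% CI is wider by 4.21

df = 97
80% CI: t* = 1.290, (51.07, 56.13), width = 2 · t* · s/√n = 5.06
98% CI: t* = 2.365, (48.97, 58.23), width = 2 · t* · s/√n = 9.27

The 98% CI is wider by 9.27 - 5.06 = 4.21.
Higher confidence requires a wider interval.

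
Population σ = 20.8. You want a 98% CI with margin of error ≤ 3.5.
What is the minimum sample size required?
n ≥ 192

For margin E ≤ 3.5:
n ≥ (z* · σ / E)²
n ≥ (2.326 · 20.8 / 3.5)²
n ≥ 191.08

Minimum n = 192 (rounding up)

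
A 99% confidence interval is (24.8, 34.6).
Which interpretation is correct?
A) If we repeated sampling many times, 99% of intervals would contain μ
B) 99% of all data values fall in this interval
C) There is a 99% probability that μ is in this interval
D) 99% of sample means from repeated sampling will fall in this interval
A

A) Correct — this is the frequentist long-run coverage interpretation.
B) Wrong — a CI is about the parameter μ, not individual data values.
C) Wrong — μ is fixed; the randomness lives in the interval, not in μ.
D) Wrong — coverage applies to intervals containing μ, not to future x̄ values.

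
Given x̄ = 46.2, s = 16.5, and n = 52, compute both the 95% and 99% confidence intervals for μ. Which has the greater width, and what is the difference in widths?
99% CI is wider by 3.06

df = 51
95% CI: t* = 2.008, (41.61, 50.79), width = 2 · t* · s/√n = 9.19
99% CI: t* = 2.676, (40.08, 52.32), width = 2 · t* · s/√n = 12.25

The 99% CI is wider by 12.25 - 9.19 = 3.06.
Higher confidence requires a wider interval.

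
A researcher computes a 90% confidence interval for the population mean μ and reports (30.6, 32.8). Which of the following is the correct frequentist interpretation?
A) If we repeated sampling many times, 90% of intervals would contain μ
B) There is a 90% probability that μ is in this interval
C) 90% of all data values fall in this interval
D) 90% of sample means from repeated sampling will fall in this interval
A

A) Correct — this is the frequentist long-run coverage interpretation.
B) Wrong — μ is fixed; the randomness lives in the interval, not in μ.
C) Wrong — a CI is about the parameter μ, not individual data values.
D) Wrong — coverage applies to intervals containing μ, not to future x̄ values.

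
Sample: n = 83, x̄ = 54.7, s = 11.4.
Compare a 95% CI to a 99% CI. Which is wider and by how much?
99% CI is wider by 1.62

df = 82
95% CI: t* = 1.989, (52.21, 57.19), width = 2 · t* · s/√n = 4.98
99% CI: t* = 2.637, (51.40, 58.00), width = 2 · t* · s/√n = 6.60

The 99% CI is wider by 6.60 - 4.98 = 1.62.
Higher confidence requires a wider interval.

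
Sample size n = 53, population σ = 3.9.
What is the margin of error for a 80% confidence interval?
Margin of error = 0.69

Margin of error = z* · σ/√n
= 1.282 · 3.9/√53
= 1.282 · 3.9/7.2801
= 0.69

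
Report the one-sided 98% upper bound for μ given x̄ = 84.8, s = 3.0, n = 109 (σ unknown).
μ ≤ 85.40

Upper bound (one-sided):
t* = 2.079 (one-sided for 98%)
Upper bound = x̄ + t* · s/√n = 84.8 + 2.079 · 3.0/√109 = 85.40

We are 98% confident that μ ≤ 85.40.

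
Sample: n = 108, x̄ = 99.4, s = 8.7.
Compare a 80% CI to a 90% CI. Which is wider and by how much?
90% CI is wider by 0.62

df = 107
80% CI: t* = 1.290, (98.32, 100.48), width = 2 · t* · s/√n = 2.16
90% CI: t* = 1.659, (98.01, 100.79), width = 2 · t* · s/√n = 2.78

The 90% CI is wider by 2.78 - 2.16 = 0.62.
Higher confidence requires a wider interval.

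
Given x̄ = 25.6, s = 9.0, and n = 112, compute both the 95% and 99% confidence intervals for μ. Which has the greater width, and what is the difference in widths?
99% CI is wider by 1.09

df = 111
95% CI: t* = 1.982, (23.91, 27.29), width = 2 · t* · s/√n = 3.37
99% CI: t* = 2.621, (23.37, 27.83), width = 2 · t* · s/√n = 4.46

The 99% CI is wider by 4.46 - 3.37 = 1.09.
Higher confidence requires a wider interval.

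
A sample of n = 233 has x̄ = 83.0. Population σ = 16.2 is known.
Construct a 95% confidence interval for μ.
(80.92, 85.08)

z-interval (σ known):
z* = 1.960 for 95% confidence

Margin of error = z* · σ/√n = 1.960 · 16.2/√233 = 2.08

CI: (83.0 - 2.08, 83.0 + 2.08) = (80.92, 85.08)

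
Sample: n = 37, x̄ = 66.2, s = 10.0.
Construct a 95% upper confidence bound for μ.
μ ≤ 68.98

Upper bound (one-sided):
t* = 1.688 (one-sided for 95%)
Upper bound = x̄ + t* · s/√n = 66.2 + 1.688 · 10.0/√37 = 68.98

We are 95% confident that μ ≤ 68.98.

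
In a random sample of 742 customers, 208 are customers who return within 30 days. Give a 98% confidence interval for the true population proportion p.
(0.242, 0.319)

Proportion CI:
p̂ = 208/742 = 0.28032
SE = √(p̂(1-p̂)/n) = √(0.28032 · 0.71968 / 742) = 0.01649

z* = 2.326
Margin = z* · SE = 2.326 · 0.01649 = 0.0384

CI: 0.28032 ± 0.0384 = (0.242, 0.319)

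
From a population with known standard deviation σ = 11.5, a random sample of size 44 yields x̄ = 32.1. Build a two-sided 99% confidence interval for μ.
(27.63, 36.57)

z-interval (σ known):
z* = 2.576 for 99% confidence

Margin of error = z* · σ/√n = 2.576 · 11.5/√44 = 4.47

CI: (32.1 - 4.47, 32.1 + 4.47) = (27.63, 36.57)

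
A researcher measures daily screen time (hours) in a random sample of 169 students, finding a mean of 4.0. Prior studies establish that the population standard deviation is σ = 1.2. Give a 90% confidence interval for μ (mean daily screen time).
(3.85, 4.15)

z-interval (σ known):
z* = 1.645 for 90% confidence

Margin of error = z* · σ/√n = 1.645 · 1.2/√169 = 0.15

CI: (4.0 - 0.15, 4.0 + 0.15) = (3.85, 4.15)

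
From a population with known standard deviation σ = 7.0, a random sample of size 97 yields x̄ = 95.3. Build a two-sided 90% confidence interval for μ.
(94.13, 96.47)

z-interval (σ known):
z* = 1.645 for 90% confidence

Margin of error = z* · σ/√n = 1.645 · 7.0/√97 = 1.17

CI: (95.3 - 1.17, 95.3 + 1.17) = (94.13, 96.47)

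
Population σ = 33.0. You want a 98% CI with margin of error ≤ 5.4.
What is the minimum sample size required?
n ≥ 203

For margin E ≤ 5.4:
n ≥ (z* · σ / E)²
n ≥ (2.326 · 33.0 / 5.4)²
n ≥ 202.05

Minimum n = 203 (rounding up)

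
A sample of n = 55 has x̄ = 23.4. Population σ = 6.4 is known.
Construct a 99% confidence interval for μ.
(21.18, 25.62)

z-interval (σ known):
z* = 2.576 for 99% confidence

Margin of error = z* · σ/√n = 2.576 · 6.4/√55 = 2.22

CI: (23.4 - 2.22, 23.4 + 2.22) = (21.18, 25.62)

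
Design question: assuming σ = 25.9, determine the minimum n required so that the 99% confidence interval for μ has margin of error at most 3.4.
n ≥ 386

For margin E ≤ 3.4:
n ≥ (z* · σ / E)²
n ≥ (2.576 · 25.9 / 3.4)²
n ≥ 385.06

Minimum n = 386 (rounding up)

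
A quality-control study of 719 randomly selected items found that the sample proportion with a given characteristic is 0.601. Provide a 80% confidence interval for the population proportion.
(0.578, 0.624)

Proportion CI:
SE = √(p̂(1-p̂)/n) = √(0.601 · 0.399 / 719) = 0.01826

z* = 1.282
Margin = z* · SE = 1.282 · 0.01826 = 0.0234

CI: 0.601 ± 0.0234 = (0.578, 0.624)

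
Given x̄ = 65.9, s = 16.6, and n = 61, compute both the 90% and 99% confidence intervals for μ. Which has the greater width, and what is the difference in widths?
99% CI is wider by 4.21

df = 60
90% CI: t* = 1.671, (62.35, 69.45), width = 2 · t* · s/√n = 7.10
99% CI: t* = 2.660, (60.25, 71.55), width = 2 · t* · s/√n = 11.31

The 99% CI is wider by 11.31 - 7.10 = 4.21.
Higher confidence requires a wider interval.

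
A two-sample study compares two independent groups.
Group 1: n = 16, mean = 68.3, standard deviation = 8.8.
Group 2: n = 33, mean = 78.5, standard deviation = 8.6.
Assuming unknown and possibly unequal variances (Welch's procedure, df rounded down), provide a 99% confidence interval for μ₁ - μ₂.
(-17.53, -2.87)

Difference: x̄₁ - x̄₂ = -10.20
SE = √(s₁²/n₁ + s₂²/n₂) = √(8.8²/16 + 8.6²/33) = 2.6611
df = 29.18 → 29 (Welch–Satterthwaite, rounded down)
t* = 2.756

CI: -10.20 ± 2.756 · 2.6611 = -10.20 ± 7.33 = (-17.53, -2.87)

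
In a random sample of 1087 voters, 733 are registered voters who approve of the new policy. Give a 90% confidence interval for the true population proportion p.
(0.651, 0.698)

Proportion CI:
p̂ = 733/1087 = 0.67433
SE = √(p̂(1-p̂)/n) = √(0.67433 · 0.32567 / 1087) = 0.01421

z* = 1.645
Margin = z* · SE = 1.645 · 0.01421 = 0.0234

CI: 0.67433 ± 0.0234 = (0.651, 0.698)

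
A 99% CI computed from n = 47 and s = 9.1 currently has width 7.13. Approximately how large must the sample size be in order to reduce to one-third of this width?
n ≈ 423

CI width ∝ 1/√n
To reduce width by factor 3, need √n to grow by 3 → need 3² = 9 times as many samples.

Current: n = 47, width = 7.13
New: n = 423, width ≈ 2.29

Width reduced by factor of 7.13/2.29 = 3.11.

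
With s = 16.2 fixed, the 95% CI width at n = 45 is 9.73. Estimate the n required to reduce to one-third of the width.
n ≈ 405

CI width ∝ 1/√n
To reduce width by factor 3, need √n to grow by 3 → need 3² = 9 times as many samples.

Current: n = 45, width = 9.73
New: n = 405, width ≈ 3.17

Width reduced by factor of 9.73/3.17 = 3.07.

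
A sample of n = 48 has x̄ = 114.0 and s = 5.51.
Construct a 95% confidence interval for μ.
(112.40, 115.60)

t-interval (σ unknown):
df = n - 1 = 47
t* = 2.012 for 95% confidence

Margin of error = t* · s/√n = 2.012 · 5.51/√48 = 1.60

CI: (112.40, 115.60)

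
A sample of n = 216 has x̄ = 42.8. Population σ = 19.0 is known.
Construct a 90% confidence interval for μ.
(40.67, 44.93)

z-interval (σ known):
z* = 1.645 for 90% confidence

Margin of error = z* · σ/√n = 1.645 · 19.0/√216 = 2.13

CI: (42.8 - 2.13, 42.8 + 2.13) = (40.67, 44.93)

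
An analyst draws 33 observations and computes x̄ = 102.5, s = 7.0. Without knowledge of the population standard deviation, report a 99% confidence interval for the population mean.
(99.16, 105.84)

t-interval (σ unknown):
df = n - 1 = 32
t* = 2.738 for 99% confidence

Margin of error = t* · s/√n = 2.738 · 7.0/√33 = 3.34

CI: (99.16, 105.84)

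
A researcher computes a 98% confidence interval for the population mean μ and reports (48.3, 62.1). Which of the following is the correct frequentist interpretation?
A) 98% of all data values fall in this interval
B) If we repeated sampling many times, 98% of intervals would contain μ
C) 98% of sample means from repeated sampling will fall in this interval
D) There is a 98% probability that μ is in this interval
B

A) Wrong — a CI is about the parameter μ, not individual data values.
B) Correct — this is the frequentist long-run coverage interpretation.
C) Wrong — coverage applies to intervals containing μ, not to future x̄ values.
D) Wrong — μ is fixed; the randomness lives in the interval, not in μ.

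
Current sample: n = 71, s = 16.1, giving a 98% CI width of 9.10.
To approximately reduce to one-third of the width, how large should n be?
n ≈ 639

CI width ∝ 1/√n
To reduce width by factor 3, need √n to grow by 3 → need 3² = 9 times as many samples.

Current: n = 71, width = 9.10
New: n = 639, width ≈ 2.97

Width reduced by factor of 9.10/2.97 = 3.06.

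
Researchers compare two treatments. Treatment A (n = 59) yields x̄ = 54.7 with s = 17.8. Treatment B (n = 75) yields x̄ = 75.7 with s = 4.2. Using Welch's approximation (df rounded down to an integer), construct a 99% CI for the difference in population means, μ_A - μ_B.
(-27.29, -14.71)

Difference: x̄₁ - x̄₂ = -21.00
SE = √(s₁²/n₁ + s₂²/n₂) = √(17.8²/59 + 4.2²/75) = 2.3676
df = 63.10 → 63 (Welch–Satterthwaite, rounded down)
t* = 2.656

CI: -21.00 ± 2.656 · 2.3676 = -21.00 ± 6.29 = (-27.29, -14.71)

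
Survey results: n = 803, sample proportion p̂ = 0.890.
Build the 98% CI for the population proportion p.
(0.864, 0.916)

Proportion CI:
SE = √(p̂(1-p̂)/n) = √(0.890 · 0.110 / 803) = 0.01104

z* = 2.326
Margin = z* · SE = 2.326 · 0.01104 = 0.0257

CI: 0.890 ± 0.0257 = (0.864, 0.916)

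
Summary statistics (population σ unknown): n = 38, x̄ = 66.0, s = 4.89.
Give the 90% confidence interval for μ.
(64.66, 67.34)

t-interval (σ unknown):
df = n - 1 = 37
t* = 1.687 for 90% confidence

Margin of error = t* · s/√n = 1.687 · 4.89/√38 = 1.34

CI: (64.66, 67.34)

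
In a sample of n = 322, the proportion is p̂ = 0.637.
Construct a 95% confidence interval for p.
(0.584, 0.690)

Proportion CI:
SE = √(p̂(1-p̂)/n) = √(0.637 · 0.363 / 322) = 0.02680

z* = 1.960
Margin = z* · SE = 1.960 · 0.02680 = 0.0525

CI: 0.637 ± 0.0525 = (0.584, 0.690)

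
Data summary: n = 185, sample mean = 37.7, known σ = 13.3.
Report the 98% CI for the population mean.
(35.43, 39.97)

z-interval (σ known):
z* = 2.326 for 98% confidence

Margin of error = z* · σ/√n = 2.326 · 13.3/√185 = 2.27

CI: (37.7 - 2.27, 37.7 + 2.27) = (35.43, 39.97)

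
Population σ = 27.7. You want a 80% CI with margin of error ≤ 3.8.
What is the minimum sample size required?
n ≥ 88

For margin E ≤ 3.8:
n ≥ (z* · σ / E)²
n ≥ (1.282 · 27.7 / 3.8)²
n ≥ 87.33

Minimum n = 88 (rounding up)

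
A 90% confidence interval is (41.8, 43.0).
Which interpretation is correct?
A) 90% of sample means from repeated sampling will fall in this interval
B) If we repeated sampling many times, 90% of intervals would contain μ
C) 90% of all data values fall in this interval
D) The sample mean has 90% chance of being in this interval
B

A) Wrong — coverage applies to intervals containing μ, not to future x̄ values.
B) Correct — this is the frequentist long-run coverage interpretation.
C) Wrong — a CI is about the parameter μ, not individual data values.
D) Wrong — x̄ is observed and sits in the interval by construction.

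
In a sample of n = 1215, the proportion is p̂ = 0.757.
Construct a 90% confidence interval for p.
(0.737, 0.777)

Proportion CI:
SE = √(p̂(1-p̂)/n) = √(0.757 · 0.243 / 1215) = 0.01230

z* = 1.645
Margin = z* · SE = 1.645 · 0.01230 = 0.0202

CI: 0.757 ± 0.0202 = (0.737, 0.777)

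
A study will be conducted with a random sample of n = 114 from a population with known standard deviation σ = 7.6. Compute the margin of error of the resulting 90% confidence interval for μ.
Margin of error = 1.17

Margin of error = z* · σ/√n
= 1.645 · 7.6/√114
= 1.645 · 7.6/10.6771
= 1.17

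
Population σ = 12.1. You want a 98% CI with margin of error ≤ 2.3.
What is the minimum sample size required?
n ≥ 150

For margin E ≤ 2.3:
n ≥ (z* · σ / E)²
n ≥ (2.326 · 12.1 / 2.3)²
n ≥ 149.74

Minimum n = 150 (rounding up)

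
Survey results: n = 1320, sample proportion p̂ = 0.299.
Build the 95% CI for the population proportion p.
(0.274, 0.324)

Proportion CI:
SE = √(p̂(1-p̂)/n) = √(0.299 · 0.701 / 1320) = 0.01260

z* = 1.960
Margin = z* · SE = 1.960 · 0.01260 = 0.0247

CI: 0.299 ± 0.0247 = (0.274, 0.324)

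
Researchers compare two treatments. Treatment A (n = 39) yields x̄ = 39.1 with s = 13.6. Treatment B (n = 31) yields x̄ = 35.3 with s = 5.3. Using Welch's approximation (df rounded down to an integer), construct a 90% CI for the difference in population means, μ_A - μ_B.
(-0.18, 7.78)

Difference: x̄₁ - x̄₂ = 3.80
SE = √(s₁²/n₁ + s₂²/n₂) = √(13.6²/39 + 5.3²/31) = 2.3767
df = 51.53 → 51 (Welch–Satterthwaite, rounded down)
t* = 1.675

CI: 3.80 ± 1.675 · 2.3767 = 3.80 ± 3.98 = (-0.18, 7.78)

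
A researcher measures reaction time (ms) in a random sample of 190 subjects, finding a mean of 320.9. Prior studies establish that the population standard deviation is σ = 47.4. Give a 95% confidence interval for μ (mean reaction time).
(314.16, 327.64)

z-interval (σ known):
z* = 1.960 for 95% confidence

Margin of error = z* · σ/√n = 1.960 · 47.4/√190 = 6.74

CI: (320.9 - 6.74, 320.9 + 6.74) = (314.16, 327.64)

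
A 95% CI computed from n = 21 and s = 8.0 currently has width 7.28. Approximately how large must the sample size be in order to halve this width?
n ≈ 84

CI width ∝ 1/√n
To reduce width by factor 2, need √n to grow by 2 → need 2² = 4 times as many samples.

Current: n = 21, width = 7.28
New: n = 84, width ≈ 3.47

Width reduced by factor of 7.28/3.47 = 2.10.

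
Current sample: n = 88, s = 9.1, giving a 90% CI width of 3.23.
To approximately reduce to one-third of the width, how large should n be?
n ≈ 792

CI width ∝ 1/√n
To reduce width by factor 3, need √n to grow by 3 → need 3² = 9 times as many samples.

Current: n = 88, width = 3.23
New: n = 792, width ≈ 1.07

Width reduced by factor of 3.23/1.07 = 3.02.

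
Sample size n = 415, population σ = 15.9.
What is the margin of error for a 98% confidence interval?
Margin of error = 1.82

Margin of error = z* · σ/√n
= 2.326 · 15.9/√415
= 2.326 · 15.9/20.3715
= 1.82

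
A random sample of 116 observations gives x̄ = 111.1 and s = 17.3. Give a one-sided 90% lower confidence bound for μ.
μ ≥ 109.03

Lower bound (one-sided):
t* = 1.289 (one-sided for 90%)
Lower bound = x̄ - t* · s/√n = 111.1 - 1.289 · 17.3/√116 = 109.03

We are 90% confident that μ ≥ 109.03.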